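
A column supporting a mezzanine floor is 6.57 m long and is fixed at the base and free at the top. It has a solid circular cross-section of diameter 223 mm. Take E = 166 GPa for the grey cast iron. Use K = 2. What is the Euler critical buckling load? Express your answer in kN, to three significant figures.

P_cr ≈ 1150 kN

I = πd⁴/64 = π×223⁴/64 = 1.214×10^8 mm⁴
I = 1.214×10^8 mm⁴ = 1.214×10^-4 m⁴
Effective length L_e = K·L = 2 × 6.57 = 13.14 m
P_cr = π²EI / L_e² = π² × 166×10⁹ × 1.214×10^-4 / 13.14² = 1.152×10^6 N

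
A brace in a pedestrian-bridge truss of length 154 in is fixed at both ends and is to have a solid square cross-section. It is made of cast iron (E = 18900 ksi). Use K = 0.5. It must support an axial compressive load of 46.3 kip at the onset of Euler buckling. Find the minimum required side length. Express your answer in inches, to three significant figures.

L_e = K·L = 0.5 × 154 = 77.00 in
Required I = P_cr·L_e²/(π²E) = 4.630×10^4 × 77.00² / (π² × 1.89×10^7) = 1.472 in⁴
Solid square: I = a⁴/12  ⇒  a = (12I)^(1/4) = (12×1.472)^(1/4) = 2.05 in

a ≈ 2.05 in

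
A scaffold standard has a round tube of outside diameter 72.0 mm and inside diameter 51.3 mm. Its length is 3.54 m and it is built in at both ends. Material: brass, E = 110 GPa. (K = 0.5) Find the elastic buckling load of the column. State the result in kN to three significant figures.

d_o = 72.0 mm, d_i = 51.3 mm
I = π(d_o⁴ − d_i⁴)/64 = π(72.0⁴ − 51.30⁴)/64 = 9.792×10^5 mm⁴
I = 9.792×10^5 mm⁴ = 9.792×10^-7 m⁴
Effective length L_e = K·L = 0.5 × 3.54 = 1.770 m
P_cr = π²EI / L_e² = π² × 110×10⁹ × 9.792×10^-7 / 1.770² = 3.393×10^5 N

P_cr ≈ 339 kN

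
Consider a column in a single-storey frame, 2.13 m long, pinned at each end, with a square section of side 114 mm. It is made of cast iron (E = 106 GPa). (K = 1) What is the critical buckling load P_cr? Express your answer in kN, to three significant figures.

P_cr ≈ 3250 kN

I = a⁴/12 = 114⁴/12 = 1.407×10^7 mm⁴
I = 1.407×10^7 mm⁴ = 1.407×10^-5 m⁴
Effective length L_e = K·L = 1 × 2.13 = 2.130 m
P_cr = π²EI / L_e² = π² × 106×10⁹ × 1.407×10^-5 / 2.130² = 3.246×10^6 N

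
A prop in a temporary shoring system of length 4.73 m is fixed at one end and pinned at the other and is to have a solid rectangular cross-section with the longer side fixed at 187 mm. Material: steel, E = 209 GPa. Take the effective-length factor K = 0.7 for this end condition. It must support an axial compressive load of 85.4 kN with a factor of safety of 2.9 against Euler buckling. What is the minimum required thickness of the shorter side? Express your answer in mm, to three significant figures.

Required P_cr = n·P = 2.9 × 85.4 = 247.7 kN
L_e = K·L = 0.7 × 4.73 = 3.311 m
Required I = P_cr·L_e²/(π²E) = 2.477×10^5 × 3.311² / (π² × 2.09×10^11) = 1.316×10^-6 m⁴
I_req = 1.316×10^6 mm⁴
Rectangle, weak axis: I_min = h·b³/12 with h = 187 mm fixed  ⇒  b = (12I/h)^(1/3) = 43.9 mm

b ≈ 43.9 mm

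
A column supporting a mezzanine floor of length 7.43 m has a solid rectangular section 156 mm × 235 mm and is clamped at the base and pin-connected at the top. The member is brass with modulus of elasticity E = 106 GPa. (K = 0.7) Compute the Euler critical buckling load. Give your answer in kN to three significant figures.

Buckling occurs about the weak axis: I_min = h·b³/12 with b = 156 mm (the shorter side).
I_min = 235×156³/12 = 7.435×10^7 mm⁴
I = 7.435×10^7 mm⁴ = 7.435×10^-5 m⁴
Effective length L_e = K·L = 0.7 × 7.43 = 5.201 m
P_cr = π²EI / L_e² = π² × 106×10⁹ × 7.435×10^-5 / 5.201² = 2.875×10^6 N

P_cr ≈ 2880 kN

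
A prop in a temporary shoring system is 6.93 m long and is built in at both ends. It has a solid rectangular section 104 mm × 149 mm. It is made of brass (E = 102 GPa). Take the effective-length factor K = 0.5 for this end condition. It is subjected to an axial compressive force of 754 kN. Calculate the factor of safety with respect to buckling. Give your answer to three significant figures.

Buckling occurs about the weak axis: I_min = h·b³/12 with b = 104 mm (the shorter side).
I_min = 149×104³/12 = 1.397×10^7 mm⁴
I = 1.397×10^7 mm⁴ = 1.397×10^-5 m⁴
Effective length L_e = K·L = 0.5 × 6.93 = 3.465 m
P_cr = π²EI / L_e² = π² × 102×10⁹ × 1.397×10^-5 / 3.465² = 1.171×10^6 N
Factor of safety n = P_cr / P = 1171.1 / 754 = 1.55

n ≈ 1.55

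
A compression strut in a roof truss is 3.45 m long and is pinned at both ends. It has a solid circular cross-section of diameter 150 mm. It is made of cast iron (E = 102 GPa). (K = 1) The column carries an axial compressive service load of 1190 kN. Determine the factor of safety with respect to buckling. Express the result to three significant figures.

n ≈ 1.77

I = πd⁴/64 = π×150⁴/64 = 2.485×10^7 mm⁴
I = 2.485×10^7 mm⁴ = 2.485×10^-5 m⁴
Effective length L_e = K·L = 1 × 3.45 = 3.450 m
P_cr = π²EI / L_e² = π² × 102×10⁹ × 2.485×10^-5 / 3.450² = 2.102×10^6 N
Factor of safety n = P_cr / P = 2101.8 / 1190 = 1.77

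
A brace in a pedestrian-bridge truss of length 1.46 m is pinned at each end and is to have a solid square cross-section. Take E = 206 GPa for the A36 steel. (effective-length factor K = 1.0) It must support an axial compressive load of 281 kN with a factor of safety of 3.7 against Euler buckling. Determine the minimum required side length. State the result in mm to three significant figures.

a ≈ 60.1 mm

Required P_cr = n·P = 3.7 × 281 = 1040 kN
L_e = K·L = 1 × 1.46 = 1.460 m
Required I = P_cr·L_e²/(π²E) = 1.040×10^6 × 1.460² / (π² × 2.06×10^11) = 1.090×10^-6 m⁴
I_req = 1.090×10^6 mm⁴
Solid square: I = a⁴/12  ⇒  a = (12I)^(1/4) = (12×1.090×10^6)^(1/4) = 60.1 mm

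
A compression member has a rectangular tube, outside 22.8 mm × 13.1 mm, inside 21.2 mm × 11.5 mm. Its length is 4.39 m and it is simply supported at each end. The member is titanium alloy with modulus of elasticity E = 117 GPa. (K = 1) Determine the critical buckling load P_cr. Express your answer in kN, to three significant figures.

P_cr ≈ 0.0949 kN

Weak-axis I_min = (h_o·b_o³ − h_i·b_i³)/12 with b_o = 13.1, b_i = 11.50 mm (shorter outer/inner sides).
I_min = (22.8×13.1³ − 21.20×11.50³)/12 = 1.584×10^3 mm⁴
I = 1.584×10^3 mm⁴ = 1.584×10^-9 m⁴
Effective length L_e = K·L = 1 × 4.39 = 4.390 m
P_cr = π²EI / L_e² = π² × 117×10⁹ × 1.584×10^-9 / 4.390² = 94.94 N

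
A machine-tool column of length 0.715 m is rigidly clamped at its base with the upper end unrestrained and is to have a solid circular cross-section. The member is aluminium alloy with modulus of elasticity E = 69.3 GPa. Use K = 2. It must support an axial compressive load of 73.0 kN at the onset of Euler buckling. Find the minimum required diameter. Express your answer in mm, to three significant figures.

L_e = K·L = 2 × 0.715 = 1.430 m
Required I = P_cr·L_e²/(π²E) = 7.300×10^4 × 1.430² / (π² × 6.93×10^10) = 2.183×10^-7 m⁴
I_req = 2.183×10^5 mm⁴
Solid circle: I = πd⁴/64  ⇒  d = (64I/π)^(1/4) = (64×2.183×10^5/π)^(1/4) = 45.9 mm

d ≈ 45.9 mm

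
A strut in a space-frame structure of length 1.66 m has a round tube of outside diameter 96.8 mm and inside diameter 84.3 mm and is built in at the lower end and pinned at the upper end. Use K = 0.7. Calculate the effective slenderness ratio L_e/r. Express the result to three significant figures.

d_o = 96.8 mm, d_i = 84.3 mm
I = π(d_o⁴ − d_i⁴)/64 = π(96.8⁴ − 84.30⁴)/64 = 1.831×10^6 mm⁴
A = 1.778×10^3 mm²;  r_min = √(I/A) = √(1.831×10^6/1.778×10^3) = 32.09 mm
L_e = K·L = 0.7 × 1.66 m = 1.162 m = 1162.0 mm
λ = L_e / r_min = 1162.0 / 32.09 = 36.2

λ ≈ 36.2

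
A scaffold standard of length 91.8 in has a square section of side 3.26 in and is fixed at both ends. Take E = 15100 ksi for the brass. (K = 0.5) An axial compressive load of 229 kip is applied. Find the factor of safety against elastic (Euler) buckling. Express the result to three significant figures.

n ≈ 2.91

I = a⁴/12 = 3.26⁴/12 = 9.412 in⁴
Effective length L_e = K·L = 0.5 × 91.8 = 45.90 in
P_cr = π²EI / L_e² = π² × 15100×10³ × 9.412 / 45.90² = 6.658×10^5 lb
Factor of safety n = P_cr / P = 665.79 / 229 = 2.91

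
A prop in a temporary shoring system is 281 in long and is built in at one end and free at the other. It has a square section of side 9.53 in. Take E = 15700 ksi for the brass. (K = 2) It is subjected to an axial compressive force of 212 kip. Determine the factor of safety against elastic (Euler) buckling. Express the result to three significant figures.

I = a⁴/12 = 9.53⁴/12 = 687.4 in⁴
Effective length L_e = K·L = 2 × 281 = 562.0 in
P_cr = π²EI / L_e² = π² × 15700×10³ × 687.4 / 562.0² = 3.372×10^5 lb
Factor of safety n = P_cr / P = 337.22 / 212 = 1.59

n ≈ 1.59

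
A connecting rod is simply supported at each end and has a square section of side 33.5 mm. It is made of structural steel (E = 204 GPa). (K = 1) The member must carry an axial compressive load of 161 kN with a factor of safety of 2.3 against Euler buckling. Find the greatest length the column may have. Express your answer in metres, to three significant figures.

L_max ≈ 0.755 m

I = a⁴/12 = 33.5⁴/12 = 1.050×10^5 mm⁴
I = 1.050×10^-7 m⁴
Required critical load P_cr = n·P = 2.3 × 161 = 370.3 kN = 3.703×10^5 N
From P_cr = π²EI/(K·L)²:  L = (1/K)·√(π²EI/P_cr) = (1/1)·√(π²×2.04×10^11×1.050×10^-7/3.703×10^5)
L = 0.755 m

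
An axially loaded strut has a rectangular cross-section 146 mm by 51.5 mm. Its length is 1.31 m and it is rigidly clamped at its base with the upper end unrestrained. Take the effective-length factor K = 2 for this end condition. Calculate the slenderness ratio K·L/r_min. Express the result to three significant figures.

Buckling occurs about the weak axis: I_min = h·b³/12 with b = 51.5 mm (the shorter side).
I_min = 146×51.5³/12 = 1.662×10^6 mm⁴
A = 7.519×10^3 mm²;  r_min = √(I/A) = √(1.662×10^6/7.519×10^3) = 14.87 mm
L_e = K·L = 2 × 1.31 m = 2.620 m = 2620.0 mm
λ = L_e / r_min = 2620.0 / 14.87 = 176

λ ≈ 176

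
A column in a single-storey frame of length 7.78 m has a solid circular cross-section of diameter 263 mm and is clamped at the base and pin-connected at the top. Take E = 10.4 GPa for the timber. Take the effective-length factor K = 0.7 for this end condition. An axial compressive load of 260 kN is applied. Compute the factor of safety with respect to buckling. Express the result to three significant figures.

n ≈ 3.13

I = πd⁴/64 = π×263⁴/64 = 2.349×10^8 mm⁴
I = 2.349×10^8 mm⁴ = 2.349×10^-4 m⁴
Effective length L_e = K·L = 0.7 × 7.78 = 5.446 m
P_cr = π²EI / L_e² = π² × 10.4×10⁹ × 2.349×10^-4 / 5.446² = 8.128×10^5 N
Factor of safety n = P_cr / P = 812.78 / 260 = 3.13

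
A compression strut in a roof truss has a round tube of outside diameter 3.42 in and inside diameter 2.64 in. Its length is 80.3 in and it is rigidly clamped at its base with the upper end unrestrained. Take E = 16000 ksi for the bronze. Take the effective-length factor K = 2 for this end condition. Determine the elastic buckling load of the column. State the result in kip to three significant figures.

P_cr ≈ 26.5 kip

d_o = 3.42 in, d_i = 2.64 in
I = π(d_o⁴ − d_i⁴)/64 = π(3.42⁴ − 2.640⁴)/64 = 4.331 in⁴
Effective length L_e = K·L = 2 × 80.3 = 160.6 in
P_cr = π²EI / L_e² = π² × 16000×10³ × 4.331 / 160.6² = 2.652×10^4 lb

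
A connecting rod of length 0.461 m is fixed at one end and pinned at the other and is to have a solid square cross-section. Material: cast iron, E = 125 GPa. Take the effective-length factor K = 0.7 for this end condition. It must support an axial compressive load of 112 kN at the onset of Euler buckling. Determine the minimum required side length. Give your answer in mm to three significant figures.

L_e = K·L = 0.7 × 0.461 = 0.3227 m
Required I = P_cr·L_e²/(π²E) = 1.120×10^5 × 0.3227² / (π² × 1.25×10^11) = 9.454×10^-9 m⁴
I_req = 9.454×10^3 mm⁴
Solid square: I = a⁴/12  ⇒  a = (12I)^(1/4) = (12×9.454×10^3)^(1/4) = 18.4 mm

a ≈ 18.4 mm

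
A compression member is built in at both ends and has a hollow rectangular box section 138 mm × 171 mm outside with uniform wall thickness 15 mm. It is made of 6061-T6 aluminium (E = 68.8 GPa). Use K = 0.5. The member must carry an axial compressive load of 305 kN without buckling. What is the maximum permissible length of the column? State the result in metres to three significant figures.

Inner dimensions: h_i = 171 − 2×15 = 141.0 mm, b_i = 138 − 2×15 = 108.0 mm
Weak-axis I_min = (h_o·b_o³ − h_i·b_i³)/12 with b_o = 138, b_i = 108.0 mm (shorter outer/inner sides).
I_min = (171×138³ − 141.0×108.0³)/12 = 2.265×10^7 mm⁴
I = 2.265×10^-5 m⁴
At the buckling limit P_cr = P = 3.050×10^5 N
From P_cr = π²EI/(K·L)²:  L = (1/K)·√(π²EI/P_cr) = (1/0.5)·√(π²×6.88×10^10×2.265×10^-5/3.050×10^5)
L = 14.2 m

L_max ≈ 14.2 m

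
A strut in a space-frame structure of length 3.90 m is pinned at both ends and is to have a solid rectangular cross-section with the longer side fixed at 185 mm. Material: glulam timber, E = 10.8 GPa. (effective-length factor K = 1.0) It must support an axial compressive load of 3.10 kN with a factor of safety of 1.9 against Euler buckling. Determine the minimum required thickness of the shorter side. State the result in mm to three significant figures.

Required P_cr = n·P = 1.9 × 3.10 = 5.890 kN
L_e = K·L = 1 × 3.90 = 3.900 m
Required I = P_cr·L_e²/(π²E) = 5.890×10^3 × 3.900² / (π² × 1.08×10^10) = 8.405×10^-7 m⁴
I_req = 8.405×10^5 mm⁴
Rectangle, weak axis: I_min = h·b³/12 with h = 185 mm fixed  ⇒  b = (12I/h)^(1/3) = 37.9 mm

b ≈ 37.9 mm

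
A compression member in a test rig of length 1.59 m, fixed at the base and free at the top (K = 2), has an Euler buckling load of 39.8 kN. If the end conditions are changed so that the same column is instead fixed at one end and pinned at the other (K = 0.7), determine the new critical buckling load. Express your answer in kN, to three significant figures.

P_cr ∝ 1/K², so P_cr,new = P_cr,old × (K_old/K_new)² = 39.8 × (2/0.7)²
= 39.8 × 8.163 = 325 kN

P_cr ≈ 325 kN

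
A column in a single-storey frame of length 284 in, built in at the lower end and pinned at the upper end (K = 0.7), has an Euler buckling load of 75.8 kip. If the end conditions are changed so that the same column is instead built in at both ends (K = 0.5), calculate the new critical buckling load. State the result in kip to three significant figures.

P_cr ∝ 1/K², so P_cr,new = P_cr,old × (K_old/K_new)² = 75.8 × (0.7/0.5)²
= 75.8 × 1.960 = 149 kip

P_cr ≈ 149 kip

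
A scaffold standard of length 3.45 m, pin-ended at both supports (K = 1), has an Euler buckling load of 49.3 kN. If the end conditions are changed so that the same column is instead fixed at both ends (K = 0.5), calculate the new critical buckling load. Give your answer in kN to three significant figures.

P_cr ∝ 1/K², so P_cr,new = P_cr,old × (K_old/K_new)² = 49.3 × (1/0.5)²
= 49.3 × 4.000 = 197 kN

P_cr ≈ 197 kN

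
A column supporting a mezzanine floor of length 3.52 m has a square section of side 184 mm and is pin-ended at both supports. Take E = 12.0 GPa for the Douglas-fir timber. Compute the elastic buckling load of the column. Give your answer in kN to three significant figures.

P_cr ≈ 913 kN

I = a⁴/12 = 184⁴/12 = 9.552×10^7 mm⁴
I = 9.552×10^7 mm⁴ = 9.552×10^-5 m⁴
Effective length L_e = K·L = 1 × 3.52 = 3.520 m
P_cr = π²EI / L_e² = π² × 12.0×10⁹ × 9.552×10^-5 / 3.520² = 9.130×10^5 N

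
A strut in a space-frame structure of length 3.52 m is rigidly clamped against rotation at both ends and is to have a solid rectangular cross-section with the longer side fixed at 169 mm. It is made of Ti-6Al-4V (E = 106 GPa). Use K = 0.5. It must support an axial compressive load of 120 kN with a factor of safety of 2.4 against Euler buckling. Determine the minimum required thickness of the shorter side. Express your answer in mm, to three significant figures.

Required P_cr = n·P = 2.4 × 120 = 288.0 kN
L_e = K·L = 0.5 × 3.52 = 1.760 m
Required I = P_cr·L_e²/(π²E) = 2.880×10^5 × 1.760² / (π² × 1.06×10^11) = 8.527×10^-7 m⁴
I_req = 8.527×10^5 mm⁴
Rectangle, weak axis: I_min = h·b³/12 with h = 169 mm fixed  ⇒  b = (12I/h)^(1/3) = 39.3 mm

b ≈ 39.3 mm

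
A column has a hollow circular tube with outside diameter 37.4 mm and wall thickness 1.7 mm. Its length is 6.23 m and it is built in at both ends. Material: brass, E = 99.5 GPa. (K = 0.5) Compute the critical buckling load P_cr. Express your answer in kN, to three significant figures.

Inner diameter d_i = 37.4 − 2×1.7 = 34.00 mm
I = π(d_o⁴ − d_i⁴)/64 = π(37.4⁴ − 34.00⁴)/64 = 3.044×10^4 mm⁴
I = 3.044×10^4 mm⁴ = 3.044×10^-8 m⁴
Effective length L_e = K·L = 0.5 × 6.23 = 3.115 m
P_cr = π²EI / L_e² = π² × 99.5×10⁹ × 3.044×10^-8 / 3.115² = 3.081×10^3 N

P_cr ≈ 3.08 kN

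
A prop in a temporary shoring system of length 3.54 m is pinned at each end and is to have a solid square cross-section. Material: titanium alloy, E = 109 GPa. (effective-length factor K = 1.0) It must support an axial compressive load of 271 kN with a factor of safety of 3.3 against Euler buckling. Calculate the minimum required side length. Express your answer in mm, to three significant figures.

Required P_cr = n·P = 3.3 × 271 = 894.3 kN
L_e = K·L = 1 × 3.54 = 3.540 m
Required I = P_cr·L_e²/(π²E) = 8.943×10^5 × 3.540² / (π² × 1.09×10^11) = 1.042×10^-5 m⁴
I_req = 1.042×10^7 mm⁴
Solid square: I = a⁴/12  ⇒  a = (12I)^(1/4) = (12×1.042×10^7)^(1/4) = 106 mm

a ≈ 106 mm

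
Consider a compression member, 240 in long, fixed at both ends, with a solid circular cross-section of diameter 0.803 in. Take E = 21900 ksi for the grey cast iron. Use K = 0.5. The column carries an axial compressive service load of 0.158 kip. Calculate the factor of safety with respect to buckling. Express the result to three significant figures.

n ≈ 1.94

I = πd⁴/64 = π×0.803⁴/64 = 2.041×10^-2 in⁴
Effective length L_e = K·L = 0.5 × 240 = 120.0 in
P_cr = π²EI / L_e² = π² × 21900×10³ × 2.041×10^-2 / 120.0² = 306.3 lb
Factor of safety n = P_cr / P = 0.30635 / 0.158 = 1.94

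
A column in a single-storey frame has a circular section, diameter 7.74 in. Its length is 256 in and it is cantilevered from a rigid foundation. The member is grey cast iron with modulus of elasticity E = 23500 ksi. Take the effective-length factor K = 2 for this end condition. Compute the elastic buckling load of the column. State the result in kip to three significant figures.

I = πd⁴/64 = π×7.74⁴/64 = 176.2 in⁴
Effective length L_e = K·L = 2 × 256 = 512.0 in
P_cr = π²EI / L_e² = π² × 23500×10³ × 176.2 / 512.0² = 1.559×10^5 lb

P_cr ≈ 156 kip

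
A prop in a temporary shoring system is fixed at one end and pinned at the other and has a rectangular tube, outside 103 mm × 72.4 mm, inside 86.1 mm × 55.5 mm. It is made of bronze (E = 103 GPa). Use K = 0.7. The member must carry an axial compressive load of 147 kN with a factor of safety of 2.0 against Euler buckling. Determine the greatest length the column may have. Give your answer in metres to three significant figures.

L_max ≈ 3.79 m

Weak-axis I_min = (h_o·b_o³ − h_i·b_i³)/12 with b_o = 72.4, b_i = 55.50 mm (shorter outer/inner sides).
I_min = (103×72.4³ − 86.10×55.50³)/12 = 2.031×10^6 mm⁴
I = 2.031×10^-6 m⁴
Required critical load P_cr = n·P = 2.0 × 147 = 294.0 kN = 2.940×10^5 N
From P_cr = π²EI/(K·L)²:  L = (1/K)·√(π²EI/P_cr) = (1/0.7)·√(π²×1.03×10^11×2.031×10^-6/2.940×10^5)
L = 3.79 m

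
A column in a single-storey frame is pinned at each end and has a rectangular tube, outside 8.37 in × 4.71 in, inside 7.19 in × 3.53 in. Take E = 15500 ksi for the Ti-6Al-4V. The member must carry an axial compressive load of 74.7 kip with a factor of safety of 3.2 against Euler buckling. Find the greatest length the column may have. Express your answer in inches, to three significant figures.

Weak-axis I_min = (h_o·b_o³ − h_i·b_i³)/12 with b_o = 4.71, b_i = 3.530 in (shorter outer/inner sides).
I_min = (8.37×4.71³ − 7.190×3.530³)/12 = 46.52 in⁴
Required critical load P_cr = n·P = 3.2 × 74.7 = 239.0 kip = 2.390×10^5 lb
From P_cr = π²EI/(K·L)²:  L = (1/K)·√(π²EI/P_cr) = (1/1)·√(π²×1.55×10^7×46.52/2.390×10^5)
L = 173 in

L_max ≈ 173 in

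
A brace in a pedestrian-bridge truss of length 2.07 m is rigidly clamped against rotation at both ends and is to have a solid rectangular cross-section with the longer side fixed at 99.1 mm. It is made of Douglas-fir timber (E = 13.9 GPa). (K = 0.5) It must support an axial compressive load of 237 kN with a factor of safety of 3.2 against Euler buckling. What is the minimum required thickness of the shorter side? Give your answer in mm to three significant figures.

Required P_cr = n·P = 3.2 × 237 = 758.4 kN
L_e = K·L = 0.5 × 2.07 = 1.035 m
Required I = P_cr·L_e²/(π²E) = 7.584×10^5 × 1.035² / (π² × 1.39×10^10) = 5.922×10^-6 m⁴
I_req = 5.922×10^6 mm⁴
Rectangle, weak axis: I_min = h·b³/12 with h = 99.1 mm fixed  ⇒  b = (12I/h)^(1/3) = 89.5 mm

b ≈ 89.5 mm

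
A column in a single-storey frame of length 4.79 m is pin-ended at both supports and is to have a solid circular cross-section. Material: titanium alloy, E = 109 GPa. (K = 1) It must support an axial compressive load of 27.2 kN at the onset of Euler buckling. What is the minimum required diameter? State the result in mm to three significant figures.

d ≈ 58.6 mm

L_e = K·L = 1 × 4.79 = 4.790 m
Required I = P_cr·L_e²/(π²E) = 2.720×10^4 × 4.790² / (π² × 1.09×10^11) = 5.801×10^-7 m⁴
I_req = 5.801×10^5 mm⁴
Solid circle: I = πd⁴/64  ⇒  d = (64I/π)^(1/4) = (64×5.801×10^5/π)^(1/4) = 58.6 mm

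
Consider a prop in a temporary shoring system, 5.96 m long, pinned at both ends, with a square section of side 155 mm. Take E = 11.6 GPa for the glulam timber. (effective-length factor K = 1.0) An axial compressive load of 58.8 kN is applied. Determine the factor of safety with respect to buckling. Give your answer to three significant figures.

I = a⁴/12 = 155⁴/12 = 4.810×10^7 mm⁴
I = 4.810×10^7 mm⁴ = 4.810×10^-5 m⁴
Effective length L_e = K·L = 1 × 5.96 = 5.960 m
P_cr = π²EI / L_e² = π² × 11.6×10⁹ × 4.810×10^-5 / 5.960² = 1.550×10^5 N
Factor of safety n = P_cr / P = 155.03 / 58.8 = 2.64

n ≈ 2.64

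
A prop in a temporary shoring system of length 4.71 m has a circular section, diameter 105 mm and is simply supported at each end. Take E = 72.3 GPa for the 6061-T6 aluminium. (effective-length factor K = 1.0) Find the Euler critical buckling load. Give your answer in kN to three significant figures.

I = πd⁴/64 = π×105⁴/64 = 5.967×10^6 mm⁴
I = 5.967×10^6 mm⁴ = 5.967×10^-6 m⁴
Effective length L_e = K·L = 1 × 4.71 = 4.710 m
P_cr = π²EI / L_e² = π² × 72.3×10⁹ × 5.967×10^-6 / 4.710² = 1.919×10^5 N

P_cr ≈ 192 kN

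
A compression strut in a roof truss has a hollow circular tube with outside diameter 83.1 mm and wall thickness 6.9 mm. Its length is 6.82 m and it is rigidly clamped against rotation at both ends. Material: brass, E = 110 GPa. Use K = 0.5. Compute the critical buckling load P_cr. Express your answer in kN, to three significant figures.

Inner diameter d_i = 83.1 − 2×6.9 = 69.30 mm
I = π(d_o⁴ − d_i⁴)/64 = π(83.1⁴ − 69.30⁴)/64 = 1.209×10^6 mm⁴
I = 1.209×10^6 mm⁴ = 1.209×10^-6 m⁴
Effective length L_e = K·L = 0.5 × 6.82 = 3.410 m
P_cr = π²EI / L_e² = π² × 110×10⁹ × 1.209×10^-6 / 3.410² = 1.129×10^5 N

P_cr ≈ 113 kN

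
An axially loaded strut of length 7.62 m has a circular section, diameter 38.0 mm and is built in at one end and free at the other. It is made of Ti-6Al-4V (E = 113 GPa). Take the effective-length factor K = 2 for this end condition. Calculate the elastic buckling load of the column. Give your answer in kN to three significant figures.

I = πd⁴/64 = π×38.0⁴/64 = 1.024×10^5 mm⁴
I = 1.024×10^5 mm⁴ = 1.024×10^-7 m⁴
Effective length L_e = K·L = 2 × 7.62 = 15.24 m
P_cr = π²EI / L_e² = π² × 113×10⁹ × 1.024×10^-7 / 15.24² = 491.5 N

P_cr ≈ 0.491 kN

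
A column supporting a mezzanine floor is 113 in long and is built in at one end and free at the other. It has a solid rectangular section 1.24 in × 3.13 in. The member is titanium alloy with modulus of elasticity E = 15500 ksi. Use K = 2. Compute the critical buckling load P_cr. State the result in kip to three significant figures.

P_cr ≈ 1.49 kip

Buckling occurs about the weak axis: I_min = h·b³/12 with b = 1.24 in (the shorter side).
I_min = 3.13×1.24³/12 = 0.4973 in⁴
Effective length L_e = K·L = 2 × 113 = 226.0 in
P_cr = π²EI / L_e² = π² × 15500×10³ × 0.4973 / 226.0² = 1.490×10^3 lb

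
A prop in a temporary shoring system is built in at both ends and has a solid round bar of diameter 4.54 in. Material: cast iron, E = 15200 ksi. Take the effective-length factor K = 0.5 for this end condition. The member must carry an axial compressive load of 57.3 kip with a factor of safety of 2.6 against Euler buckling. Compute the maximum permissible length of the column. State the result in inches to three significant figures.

I = πd⁴/64 = π×4.54⁴/64 = 20.85 in⁴
Required critical load P_cr = n·P = 2.6 × 57.3 = 149.0 kip = 1.490×10^5 lb
From P_cr = π²EI/(K·L)²:  L = (1/K)·√(π²EI/P_cr) = (1/0.5)·√(π²×1.52×10^7×20.85/1.490×10^5)
L = 290 in

L_max ≈ 290 in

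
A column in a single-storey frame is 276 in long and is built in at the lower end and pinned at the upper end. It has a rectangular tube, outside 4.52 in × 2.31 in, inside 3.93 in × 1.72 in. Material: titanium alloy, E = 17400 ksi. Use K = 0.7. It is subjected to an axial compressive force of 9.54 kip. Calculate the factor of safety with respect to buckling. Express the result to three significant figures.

n ≈ 1.44

Weak-axis I_min = (h_o·b_o³ − h_i·b_i³)/12 with b_o = 2.31, b_i = 1.720 in (shorter outer/inner sides).
I_min = (4.52×2.31³ − 3.930×1.720³)/12 = 2.976 in⁴
Effective length L_e = K·L = 0.7 × 276 = 193.2 in
P_cr = π²EI / L_e² = π² × 17400×10³ × 2.976 / 193.2² = 1.369×10^4 lb
Factor of safety n = P_cr / P = 13.694 / 9.54 = 1.44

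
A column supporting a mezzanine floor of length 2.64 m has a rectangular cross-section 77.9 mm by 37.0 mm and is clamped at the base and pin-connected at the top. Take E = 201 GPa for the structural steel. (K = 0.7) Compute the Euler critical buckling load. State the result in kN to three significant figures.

P_cr ≈ 191 kN

Buckling occurs about the weak axis: I_min = h·b³/12 with b = 37.0 mm (the shorter side).
I_min = 77.9×37.0³/12 = 3.288×10^5 mm⁴
I = 3.288×10^5 mm⁴ = 3.288×10^-7 m⁴
Effective length L_e = K·L = 0.7 × 2.64 = 1.848 m
P_cr = π²EI / L_e² = π² × 201×10⁹ × 3.288×10^-7 / 1.848² = 1.910×10^5 N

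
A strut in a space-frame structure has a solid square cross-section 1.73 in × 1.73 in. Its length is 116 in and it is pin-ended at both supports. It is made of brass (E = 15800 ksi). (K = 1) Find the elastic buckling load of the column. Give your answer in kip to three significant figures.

I = a⁴/12 = 1.73⁴/12 = 0.7465 in⁴
Effective length L_e = K·L = 1 × 116 = 116.0 in
P_cr = π²EI / L_e² = π² × 15800×10³ × 0.7465 / 116.0² = 8.651×10^3 lb

P_cr ≈ 8.65 kip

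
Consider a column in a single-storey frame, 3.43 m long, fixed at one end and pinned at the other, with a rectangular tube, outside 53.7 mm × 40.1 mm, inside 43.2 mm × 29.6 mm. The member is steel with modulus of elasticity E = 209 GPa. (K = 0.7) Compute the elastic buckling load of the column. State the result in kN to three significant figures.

P_cr ≈ 69.8 kN

Weak-axis I_min = (h_o·b_o³ − h_i·b_i³)/12 with b_o = 40.1, b_i = 29.60 mm (shorter outer/inner sides).
I_min = (53.7×40.1³ − 43.20×29.60³)/12 = 1.952×10^5 mm⁴
I = 1.952×10^5 mm⁴ = 1.952×10^-7 m⁴
Effective length L_e = K·L = 0.7 × 3.43 = 2.401 m
P_cr = π²EI / L_e² = π² × 209×10⁹ × 1.952×10^-7 / 2.401² = 6.984×10^4 N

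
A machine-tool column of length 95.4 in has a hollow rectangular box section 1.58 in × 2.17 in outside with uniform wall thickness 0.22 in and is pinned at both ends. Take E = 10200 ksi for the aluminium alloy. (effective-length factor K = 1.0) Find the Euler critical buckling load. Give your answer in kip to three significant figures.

P_cr ≈ 5.53 kip

Inner dimensions: h_i = 2.17 − 2×0.22 = 1.730 in, b_i = 1.58 − 2×0.22 = 1.140 in
Weak-axis I_min = (h_o·b_o³ − h_i·b_i³)/12 with b_o = 1.58, b_i = 1.140 in (shorter outer/inner sides).
I_min = (2.17×1.58³ − 1.730×1.140³)/12 = 0.4997 in⁴
Effective length L_e = K·L = 1 × 95.4 = 95.40 in
P_cr = π²EI / L_e² = π² × 10200×10³ × 0.4997 / 95.40² = 5.527×10^3 lb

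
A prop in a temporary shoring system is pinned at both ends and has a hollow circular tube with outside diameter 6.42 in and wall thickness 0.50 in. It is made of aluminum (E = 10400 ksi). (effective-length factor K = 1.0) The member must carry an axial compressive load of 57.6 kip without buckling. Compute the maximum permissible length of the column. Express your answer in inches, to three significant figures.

Inner diameter d_i = 6.42 − 2×0.50 = 5.420 in
I = π(d_o⁴ − d_i⁴)/64 = π(6.42⁴ − 5.420⁴)/64 = 41.03 in⁴
At the buckling limit P_cr = P = 5.760×10^4 lb
From P_cr = π²EI/(K·L)²:  L = (1/K)·√(π²EI/P_cr) = (1/1)·√(π²×1.04×10^7×41.03/5.760×10^4)
L = 270 in

L_max ≈ 270 in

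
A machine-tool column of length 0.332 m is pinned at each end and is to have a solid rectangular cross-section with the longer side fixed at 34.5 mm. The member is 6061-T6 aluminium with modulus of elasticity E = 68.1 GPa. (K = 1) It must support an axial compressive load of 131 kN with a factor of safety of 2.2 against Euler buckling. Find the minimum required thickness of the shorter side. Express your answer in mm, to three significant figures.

Required P_cr = n·P = 2.2 × 131 = 288.2 kN
L_e = K·L = 1 × 0.332 = 0.3320 m
Required I = P_cr·L_e²/(π²E) = 2.882×10^5 × 0.3320² / (π² × 6.81×10^10) = 4.726×10^-8 m⁴
I_req = 4.726×10^4 mm⁴
Rectangle, weak axis: I_min = h·b³/12 with h = 34.5 mm fixed  ⇒  b = (12I/h)^(1/3) = 25.4 mm

b ≈ 25.4 mm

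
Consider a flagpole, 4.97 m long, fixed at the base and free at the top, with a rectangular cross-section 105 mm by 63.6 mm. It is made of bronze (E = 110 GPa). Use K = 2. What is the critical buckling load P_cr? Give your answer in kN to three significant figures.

P_cr ≈ 24.7 kN

Buckling occurs about the weak axis: I_min = h·b³/12 with b = 63.6 mm (the shorter side).
I_min = 105×63.6³/12 = 2.251×10^6 mm⁴
I = 2.251×10^6 mm⁴ = 2.251×10^-6 m⁴
Effective length L_e = K·L = 2 × 4.97 = 9.940 m
P_cr = π²EI / L_e² = π² × 110×10⁹ × 2.251×10^-6 / 9.940² = 2.473×10^4 N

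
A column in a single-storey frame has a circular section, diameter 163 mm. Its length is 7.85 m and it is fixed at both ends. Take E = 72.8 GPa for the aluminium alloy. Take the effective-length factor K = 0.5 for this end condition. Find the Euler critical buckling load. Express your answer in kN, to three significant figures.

I = πd⁴/64 = π×163⁴/64 = 3.465×10^7 mm⁴
I = 3.465×10^7 mm⁴ = 3.465×10^-5 m⁴
Effective length L_e = K·L = 0.5 × 7.85 = 3.925 m
P_cr = π²EI / L_e² = π² × 72.8×10⁹ × 3.465×10^-5 / 3.925² = 1.616×10^6 N

P_cr ≈ 1620 kN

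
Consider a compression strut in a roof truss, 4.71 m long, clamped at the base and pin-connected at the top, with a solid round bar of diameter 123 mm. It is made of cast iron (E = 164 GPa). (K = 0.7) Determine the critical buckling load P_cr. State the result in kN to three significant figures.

P_cr ≈ 1670 kN

I = πd⁴/64 = π×123⁴/64 = 1.124×10^7 mm⁴
I = 1.124×10^7 mm⁴ = 1.124×10^-5 m⁴
Effective length L_e = K·L = 0.7 × 4.71 = 3.297 m
P_cr = π²EI / L_e² = π² × 164×10⁹ × 1.124×10^-5 / 3.297² = 1.673×10^6 N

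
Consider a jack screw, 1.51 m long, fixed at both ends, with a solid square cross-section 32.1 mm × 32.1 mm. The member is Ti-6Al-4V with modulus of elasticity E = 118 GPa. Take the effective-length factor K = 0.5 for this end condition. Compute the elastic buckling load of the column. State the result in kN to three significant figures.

I = a⁴/12 = 32.1⁴/12 = 8.848×10^4 mm⁴
I = 8.848×10^4 mm⁴ = 8.848×10^-8 m⁴
Effective length L_e = K·L = 0.5 × 1.51 = 0.7550 m
P_cr = π²EI / L_e² = π² × 118×10⁹ × 8.848×10^-8 / 0.7550² = 1.808×10^5 N

P_cr ≈ 181 kN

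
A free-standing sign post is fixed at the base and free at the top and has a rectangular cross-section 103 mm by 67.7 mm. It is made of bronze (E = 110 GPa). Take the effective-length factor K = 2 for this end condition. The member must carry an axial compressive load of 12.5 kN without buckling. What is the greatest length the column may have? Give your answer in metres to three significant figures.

Buckling occurs about the weak axis: I_min = h·b³/12 with b = 67.7 mm (the shorter side).
I_min = 103×67.7³/12 = 2.663×10^6 mm⁴
I = 2.663×10^-6 m⁴
At the buckling limit P_cr = P = 1.250×10^4 N
From P_cr = π²EI/(K·L)²:  L = (1/K)·√(π²EI/P_cr) = (1/2)·√(π²×1.10×10^11×2.663×10^-6/1.250×10^4)
L = 7.60 m

L_max ≈ 7.60 m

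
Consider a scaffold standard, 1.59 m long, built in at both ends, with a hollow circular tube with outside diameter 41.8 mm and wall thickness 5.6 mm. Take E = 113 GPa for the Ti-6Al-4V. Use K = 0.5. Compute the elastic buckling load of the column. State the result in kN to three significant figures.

P_cr ≈ 188 kN

Inner diameter d_i = 41.8 − 2×5.6 = 30.60 mm
I = π(d_o⁴ − d_i⁴)/64 = π(41.8⁴ − 30.60⁴)/64 = 1.068×10^5 mm⁴
I = 1.068×10^5 mm⁴ = 1.068×10^-7 m⁴
Effective length L_e = K·L = 0.5 × 1.59 = 0.7950 m
P_cr = π²EI / L_e² = π² × 113×10⁹ × 1.068×10^-7 / 0.7950² = 1.885×10^5 N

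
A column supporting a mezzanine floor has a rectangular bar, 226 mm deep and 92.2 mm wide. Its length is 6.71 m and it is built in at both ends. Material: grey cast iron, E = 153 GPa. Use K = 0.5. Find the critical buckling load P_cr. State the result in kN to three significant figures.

Buckling occurs about the weak axis: I_min = h·b³/12 with b = 92.2 mm (the shorter side).
I_min = 226×92.2³/12 = 1.476×10^7 mm⁴
I = 1.476×10^7 mm⁴ = 1.476×10^-5 m⁴
Effective length L_e = K·L = 0.5 × 6.71 = 3.355 m
P_cr = π²EI / L_e² = π² × 153×10⁹ × 1.476×10^-5 / 3.355² = 1.980×10^6 N

P_cr ≈ 1980 kN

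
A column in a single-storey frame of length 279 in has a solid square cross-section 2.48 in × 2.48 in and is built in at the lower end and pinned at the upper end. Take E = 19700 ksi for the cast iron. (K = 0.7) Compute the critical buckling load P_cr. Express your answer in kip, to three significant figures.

P_cr ≈ 16.1 kip

I = a⁴/12 = 2.48⁴/12 = 3.152 in⁴
Effective length L_e = K·L = 0.7 × 279 = 195.3 in
P_cr = π²EI / L_e² = π² × 19700×10³ × 3.152 / 195.3² = 1.607×10^4 lb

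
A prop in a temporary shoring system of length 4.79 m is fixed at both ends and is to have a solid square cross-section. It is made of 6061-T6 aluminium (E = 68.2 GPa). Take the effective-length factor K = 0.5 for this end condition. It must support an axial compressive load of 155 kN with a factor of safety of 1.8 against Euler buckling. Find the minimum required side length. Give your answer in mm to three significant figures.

Required P_cr = n·P = 1.8 × 155 = 279.0 kN
L_e = K·L = 0.5 × 4.79 = 2.395 m
Required I = P_cr·L_e²/(π²E) = 2.790×10^5 × 2.395² / (π² × 6.82×10^10) = 2.378×10^-6 m⁴
I_req = 2.378×10^6 mm⁴
Solid square: I = a⁴/12  ⇒  a = (12I)^(1/4) = (12×2.378×10^6)^(1/4) = 73.1 mm

a ≈ 73.1 mm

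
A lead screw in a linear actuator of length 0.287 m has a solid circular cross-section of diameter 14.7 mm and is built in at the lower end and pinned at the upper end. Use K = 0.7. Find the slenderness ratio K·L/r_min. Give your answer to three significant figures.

For a solid circle r = d/4 = 14.7/4 = 3.675 mm
L_e = K·L = 0.7 × 0.287 m = 0.2009 m = 200.90 mm
λ = L_e / r_min = 200.90 / 3.675 = 54.7

λ ≈ 54.7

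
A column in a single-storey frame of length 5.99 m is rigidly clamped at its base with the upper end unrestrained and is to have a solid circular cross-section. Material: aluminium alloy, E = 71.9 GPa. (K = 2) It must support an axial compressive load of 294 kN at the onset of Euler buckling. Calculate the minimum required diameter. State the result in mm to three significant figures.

d ≈ 187 mm

L_e = K·L = 2 × 5.99 = 11.98 m
Required I = P_cr·L_e²/(π²E) = 2.940×10^5 × 11.98² / (π² × 7.19×10^10) = 5.946×10^-5 m⁴
I_req = 5.946×10^7 mm⁴
Solid circle: I = πd⁴/64  ⇒  d = (64I/π)^(1/4) = (64×5.946×10^7/π)^(1/4) = 187 mm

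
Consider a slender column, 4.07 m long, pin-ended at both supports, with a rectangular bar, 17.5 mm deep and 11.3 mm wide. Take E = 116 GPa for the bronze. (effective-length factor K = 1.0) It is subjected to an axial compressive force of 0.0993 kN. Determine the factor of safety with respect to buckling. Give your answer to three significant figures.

n ≈ 1.46

Buckling occurs about the weak axis: I_min = h·b³/12 with b = 11.3 mm (the shorter side).
I_min = 17.5×11.3³/12 = 2.104×10^3 mm⁴
I = 2.104×10^3 mm⁴ = 2.104×10^-9 m⁴
Effective length L_e = K·L = 1 × 4.07 = 4.070 m
P_cr = π²EI / L_e² = π² × 116×10⁹ × 2.104×10^-9 / 4.070² = 145.4 N
Factor of safety n = P_cr / P = 0.14543 / 0.0993 = 1.46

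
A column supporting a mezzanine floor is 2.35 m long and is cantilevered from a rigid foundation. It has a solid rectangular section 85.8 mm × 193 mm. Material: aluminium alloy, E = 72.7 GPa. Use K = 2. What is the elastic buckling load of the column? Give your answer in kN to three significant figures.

Buckling occurs about the weak axis: I_min = h·b³/12 with b = 85.8 mm (the shorter side).
I_min = 193×85.8³/12 = 1.016×10^7 mm⁴
I = 1.016×10^7 mm⁴ = 1.016×10^-5 m⁴
Effective length L_e = K·L = 2 × 2.35 = 4.700 m
P_cr = π²EI / L_e² = π² × 72.7×10⁹ × 1.016×10^-5 / 4.700² = 3.300×10^5 N

P_cr ≈ 330 kN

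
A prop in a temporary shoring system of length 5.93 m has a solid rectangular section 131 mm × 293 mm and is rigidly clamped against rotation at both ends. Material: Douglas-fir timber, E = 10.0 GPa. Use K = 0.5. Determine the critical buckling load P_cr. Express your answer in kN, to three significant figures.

P_cr ≈ 616 kN

Buckling occurs about the weak axis: I_min = h·b³/12 with b = 131 mm (the shorter side).
I_min = 293×131³/12 = 5.489×10^7 mm⁴
I = 5.489×10^7 mm⁴ = 5.489×10^-5 m⁴
Effective length L_e = K·L = 0.5 × 5.93 = 2.965 m
P_cr = π²EI / L_e² = π² × 10.0×10⁹ × 5.489×10^-5 / 2.965² = 6.162×10^5 N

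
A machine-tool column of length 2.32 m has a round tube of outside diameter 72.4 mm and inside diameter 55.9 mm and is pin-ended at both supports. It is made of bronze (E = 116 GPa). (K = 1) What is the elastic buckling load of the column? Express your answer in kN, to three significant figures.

P_cr ≈ 185 kN

d_o = 72.4 mm, d_i = 55.9 mm
I = π(d_o⁴ − d_i⁴)/64 = π(72.4⁴ − 55.90⁴)/64 = 8.694×10^5 mm⁴
I = 8.694×10^5 mm⁴ = 8.694×10^-7 m⁴
Effective length L_e = K·L = 1 × 2.32 = 2.320 m
P_cr = π²EI / L_e² = π² × 116×10⁹ × 8.694×10^-7 / 2.320² = 1.849×10^5 N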